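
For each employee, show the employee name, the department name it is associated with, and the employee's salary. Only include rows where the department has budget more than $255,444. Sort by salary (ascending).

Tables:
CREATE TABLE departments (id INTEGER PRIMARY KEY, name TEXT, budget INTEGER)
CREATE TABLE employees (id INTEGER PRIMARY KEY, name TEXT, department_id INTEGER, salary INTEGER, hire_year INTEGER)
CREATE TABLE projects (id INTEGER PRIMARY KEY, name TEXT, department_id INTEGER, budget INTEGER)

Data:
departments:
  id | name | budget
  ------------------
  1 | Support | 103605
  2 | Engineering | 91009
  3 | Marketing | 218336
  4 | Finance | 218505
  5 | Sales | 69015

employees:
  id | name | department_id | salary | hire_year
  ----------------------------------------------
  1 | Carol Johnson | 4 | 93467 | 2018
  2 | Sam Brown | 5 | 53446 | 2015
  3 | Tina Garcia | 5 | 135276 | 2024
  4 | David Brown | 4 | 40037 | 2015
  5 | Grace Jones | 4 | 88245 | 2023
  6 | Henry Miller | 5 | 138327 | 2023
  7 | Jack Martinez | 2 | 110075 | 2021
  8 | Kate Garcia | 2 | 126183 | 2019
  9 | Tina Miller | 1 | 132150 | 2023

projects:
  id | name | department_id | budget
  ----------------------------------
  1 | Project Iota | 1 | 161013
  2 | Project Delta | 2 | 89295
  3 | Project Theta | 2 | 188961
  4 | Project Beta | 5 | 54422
SELECT c.name, p.name AS department, c.salary FROM employees c JOIN departments p ON c.department_id = p.id WHERE p.budget > 255444 ORDER BY c.salary ASC

Execution result:
(no rows)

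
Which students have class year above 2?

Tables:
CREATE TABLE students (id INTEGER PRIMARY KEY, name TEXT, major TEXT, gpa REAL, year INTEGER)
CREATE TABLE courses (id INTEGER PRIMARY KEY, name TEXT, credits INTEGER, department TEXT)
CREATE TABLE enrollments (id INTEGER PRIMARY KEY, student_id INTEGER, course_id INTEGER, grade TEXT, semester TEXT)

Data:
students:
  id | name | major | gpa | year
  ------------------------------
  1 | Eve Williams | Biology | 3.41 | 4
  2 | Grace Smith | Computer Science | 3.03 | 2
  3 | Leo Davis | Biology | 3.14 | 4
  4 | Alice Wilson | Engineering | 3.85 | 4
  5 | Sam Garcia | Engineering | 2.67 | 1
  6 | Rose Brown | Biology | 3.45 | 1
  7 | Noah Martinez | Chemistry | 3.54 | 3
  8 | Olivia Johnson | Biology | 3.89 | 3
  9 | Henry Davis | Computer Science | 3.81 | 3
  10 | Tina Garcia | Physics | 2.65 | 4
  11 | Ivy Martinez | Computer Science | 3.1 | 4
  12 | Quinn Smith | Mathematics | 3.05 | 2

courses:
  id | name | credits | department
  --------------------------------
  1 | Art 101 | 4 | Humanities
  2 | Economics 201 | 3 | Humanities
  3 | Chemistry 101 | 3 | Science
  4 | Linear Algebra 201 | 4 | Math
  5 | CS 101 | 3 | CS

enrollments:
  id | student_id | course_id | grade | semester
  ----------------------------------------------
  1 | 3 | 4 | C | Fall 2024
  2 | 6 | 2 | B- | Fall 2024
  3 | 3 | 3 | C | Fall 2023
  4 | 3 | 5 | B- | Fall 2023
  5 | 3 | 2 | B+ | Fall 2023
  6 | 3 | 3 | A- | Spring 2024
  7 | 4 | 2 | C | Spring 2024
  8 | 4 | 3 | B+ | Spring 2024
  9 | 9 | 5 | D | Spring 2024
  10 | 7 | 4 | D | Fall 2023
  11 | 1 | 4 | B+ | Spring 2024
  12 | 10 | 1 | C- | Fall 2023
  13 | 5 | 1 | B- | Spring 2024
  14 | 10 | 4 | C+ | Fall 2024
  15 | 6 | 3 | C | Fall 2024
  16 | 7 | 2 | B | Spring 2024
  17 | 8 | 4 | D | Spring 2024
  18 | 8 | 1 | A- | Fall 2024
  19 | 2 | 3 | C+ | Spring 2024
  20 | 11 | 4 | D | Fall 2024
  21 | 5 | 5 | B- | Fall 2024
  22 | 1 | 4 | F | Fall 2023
SELECT name, year FROM students WHERE year > 2

Execution result:
name | year
Eve Williams | 4
Leo Davis | 4
Alice Wilson | 4
Noah Martinez | 3
Olivia Johnson | 3
Henry Davis | 3
Tina Garcia | 4
Ivy Martinez | 4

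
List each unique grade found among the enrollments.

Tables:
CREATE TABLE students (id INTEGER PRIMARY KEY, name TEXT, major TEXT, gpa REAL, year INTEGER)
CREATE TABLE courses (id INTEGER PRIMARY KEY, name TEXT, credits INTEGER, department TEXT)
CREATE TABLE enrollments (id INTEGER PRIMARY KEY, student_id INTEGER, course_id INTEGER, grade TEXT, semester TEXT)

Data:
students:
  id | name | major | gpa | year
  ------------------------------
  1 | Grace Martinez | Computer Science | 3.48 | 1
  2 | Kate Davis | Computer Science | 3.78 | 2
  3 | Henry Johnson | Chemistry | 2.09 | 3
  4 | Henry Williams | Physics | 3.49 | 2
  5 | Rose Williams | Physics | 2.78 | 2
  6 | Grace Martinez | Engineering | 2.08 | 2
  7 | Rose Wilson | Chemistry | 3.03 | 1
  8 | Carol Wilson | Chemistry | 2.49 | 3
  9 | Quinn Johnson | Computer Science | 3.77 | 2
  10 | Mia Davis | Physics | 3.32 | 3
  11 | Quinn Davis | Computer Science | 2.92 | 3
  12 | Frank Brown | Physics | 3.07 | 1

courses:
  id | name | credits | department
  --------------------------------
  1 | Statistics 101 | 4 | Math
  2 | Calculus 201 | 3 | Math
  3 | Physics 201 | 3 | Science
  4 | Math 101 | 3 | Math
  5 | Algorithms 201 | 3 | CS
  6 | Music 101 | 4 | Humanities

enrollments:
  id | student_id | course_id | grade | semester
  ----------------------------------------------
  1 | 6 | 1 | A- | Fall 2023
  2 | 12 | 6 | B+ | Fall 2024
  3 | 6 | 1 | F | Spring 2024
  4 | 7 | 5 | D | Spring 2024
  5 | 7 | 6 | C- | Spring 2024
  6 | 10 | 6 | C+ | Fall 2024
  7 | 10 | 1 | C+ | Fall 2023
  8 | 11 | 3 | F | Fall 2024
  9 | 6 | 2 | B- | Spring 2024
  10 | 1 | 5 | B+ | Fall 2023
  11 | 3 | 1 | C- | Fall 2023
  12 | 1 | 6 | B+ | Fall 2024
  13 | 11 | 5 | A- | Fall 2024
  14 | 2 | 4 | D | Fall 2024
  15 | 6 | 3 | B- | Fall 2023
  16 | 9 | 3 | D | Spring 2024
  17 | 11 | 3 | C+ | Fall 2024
SELECT DISTINCT grade FROM enrollments

Execution result:
grade
A-
B+
F
D
C-
C+
B-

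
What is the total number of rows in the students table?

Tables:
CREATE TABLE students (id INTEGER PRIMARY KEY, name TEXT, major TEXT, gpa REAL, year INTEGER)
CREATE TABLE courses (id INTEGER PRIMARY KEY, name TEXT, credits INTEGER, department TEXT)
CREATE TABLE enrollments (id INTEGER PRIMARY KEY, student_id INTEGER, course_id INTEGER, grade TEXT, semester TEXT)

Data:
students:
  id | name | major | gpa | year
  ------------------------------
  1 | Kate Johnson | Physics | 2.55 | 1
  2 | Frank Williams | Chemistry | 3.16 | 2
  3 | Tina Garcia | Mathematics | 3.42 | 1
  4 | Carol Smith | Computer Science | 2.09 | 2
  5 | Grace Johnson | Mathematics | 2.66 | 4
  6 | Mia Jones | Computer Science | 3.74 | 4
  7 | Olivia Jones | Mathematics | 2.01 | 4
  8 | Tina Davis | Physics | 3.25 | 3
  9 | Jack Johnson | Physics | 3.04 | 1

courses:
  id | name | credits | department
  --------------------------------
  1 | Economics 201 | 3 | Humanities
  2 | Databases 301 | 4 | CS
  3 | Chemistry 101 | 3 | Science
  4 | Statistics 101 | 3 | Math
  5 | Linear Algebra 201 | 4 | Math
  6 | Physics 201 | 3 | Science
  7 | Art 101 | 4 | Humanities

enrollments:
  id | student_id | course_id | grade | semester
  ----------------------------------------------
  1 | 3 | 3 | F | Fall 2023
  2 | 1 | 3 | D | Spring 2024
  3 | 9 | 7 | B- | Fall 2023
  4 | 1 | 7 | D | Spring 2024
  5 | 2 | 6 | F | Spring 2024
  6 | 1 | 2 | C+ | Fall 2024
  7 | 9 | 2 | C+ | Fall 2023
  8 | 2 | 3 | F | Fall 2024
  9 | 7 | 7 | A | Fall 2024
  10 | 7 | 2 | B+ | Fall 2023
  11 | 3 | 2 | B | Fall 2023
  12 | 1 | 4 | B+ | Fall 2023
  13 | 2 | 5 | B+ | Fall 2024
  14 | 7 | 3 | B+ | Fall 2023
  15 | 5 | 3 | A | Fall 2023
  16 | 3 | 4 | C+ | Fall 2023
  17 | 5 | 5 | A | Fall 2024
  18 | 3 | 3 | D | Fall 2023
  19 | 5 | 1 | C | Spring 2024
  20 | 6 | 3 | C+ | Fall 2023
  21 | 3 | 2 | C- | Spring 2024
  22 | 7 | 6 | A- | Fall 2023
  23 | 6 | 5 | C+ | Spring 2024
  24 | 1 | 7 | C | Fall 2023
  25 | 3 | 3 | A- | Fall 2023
SELECT COUNT(*) FROM students

Execution result:
9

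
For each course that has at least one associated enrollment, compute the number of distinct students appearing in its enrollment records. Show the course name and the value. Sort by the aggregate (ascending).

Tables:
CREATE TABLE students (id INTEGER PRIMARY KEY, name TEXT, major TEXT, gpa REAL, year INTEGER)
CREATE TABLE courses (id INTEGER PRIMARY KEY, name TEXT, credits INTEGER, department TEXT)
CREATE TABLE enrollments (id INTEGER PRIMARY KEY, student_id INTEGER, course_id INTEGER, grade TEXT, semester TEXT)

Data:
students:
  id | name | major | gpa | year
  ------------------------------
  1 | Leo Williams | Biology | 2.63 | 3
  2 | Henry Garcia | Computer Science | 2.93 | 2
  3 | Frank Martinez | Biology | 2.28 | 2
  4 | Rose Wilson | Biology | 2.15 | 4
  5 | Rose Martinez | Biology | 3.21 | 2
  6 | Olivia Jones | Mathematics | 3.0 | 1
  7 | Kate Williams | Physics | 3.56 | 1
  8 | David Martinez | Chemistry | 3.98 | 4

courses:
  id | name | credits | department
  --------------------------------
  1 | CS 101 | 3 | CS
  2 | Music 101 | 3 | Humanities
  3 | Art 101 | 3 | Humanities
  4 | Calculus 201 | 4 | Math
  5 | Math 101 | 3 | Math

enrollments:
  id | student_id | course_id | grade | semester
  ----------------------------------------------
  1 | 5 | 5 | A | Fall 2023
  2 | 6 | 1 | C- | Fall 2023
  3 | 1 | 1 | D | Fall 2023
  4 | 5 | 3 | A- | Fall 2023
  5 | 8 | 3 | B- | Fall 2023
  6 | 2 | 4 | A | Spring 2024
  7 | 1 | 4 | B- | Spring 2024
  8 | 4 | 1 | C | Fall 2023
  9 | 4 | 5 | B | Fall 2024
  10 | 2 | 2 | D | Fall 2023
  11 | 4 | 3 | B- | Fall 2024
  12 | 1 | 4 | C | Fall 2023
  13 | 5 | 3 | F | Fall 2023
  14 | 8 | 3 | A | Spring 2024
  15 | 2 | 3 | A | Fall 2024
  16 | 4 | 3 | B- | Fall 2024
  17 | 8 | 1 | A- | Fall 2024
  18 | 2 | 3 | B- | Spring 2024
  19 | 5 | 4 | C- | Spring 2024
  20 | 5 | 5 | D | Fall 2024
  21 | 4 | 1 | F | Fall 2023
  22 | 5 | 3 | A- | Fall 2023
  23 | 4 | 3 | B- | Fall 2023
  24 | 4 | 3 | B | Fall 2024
SELECT p.name, COUNT(DISTINCT c.student_id) AS distinct_student_count FROM enrollments c JOIN courses p ON c.course_id = p.id GROUP BY p.id, p.name ORDER BY distinct_student_count ASC

Execution result:
name | distinct_student_count
Music 101 | 1
Math 101 | 2
Calculus 201 | 3
CS 101 | 4
Art 101 | 4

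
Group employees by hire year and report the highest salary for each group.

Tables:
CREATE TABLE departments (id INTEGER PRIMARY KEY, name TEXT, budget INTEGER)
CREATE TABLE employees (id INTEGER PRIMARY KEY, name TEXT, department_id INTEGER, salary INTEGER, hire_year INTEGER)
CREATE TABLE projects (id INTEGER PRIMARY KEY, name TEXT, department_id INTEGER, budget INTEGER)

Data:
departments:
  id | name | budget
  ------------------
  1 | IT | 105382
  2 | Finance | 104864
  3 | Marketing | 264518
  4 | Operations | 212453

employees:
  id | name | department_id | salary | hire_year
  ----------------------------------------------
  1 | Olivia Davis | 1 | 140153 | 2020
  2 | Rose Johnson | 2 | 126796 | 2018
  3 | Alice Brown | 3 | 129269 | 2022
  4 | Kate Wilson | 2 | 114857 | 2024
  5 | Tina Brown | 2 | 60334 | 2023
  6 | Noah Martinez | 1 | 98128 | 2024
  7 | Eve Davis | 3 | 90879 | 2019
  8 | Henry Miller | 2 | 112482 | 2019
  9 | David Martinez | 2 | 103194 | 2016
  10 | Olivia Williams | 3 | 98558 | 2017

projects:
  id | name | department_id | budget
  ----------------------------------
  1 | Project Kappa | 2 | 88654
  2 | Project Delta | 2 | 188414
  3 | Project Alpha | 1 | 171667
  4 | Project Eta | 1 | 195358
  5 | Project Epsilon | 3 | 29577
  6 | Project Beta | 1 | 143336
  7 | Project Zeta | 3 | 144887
SELECT hire_year, MAX(salary) AS max_salary FROM employees GROUP BY hire_year

Execution result:
hire_year | max_salary
2016 | 103194
2017 | 98558
2018 | 126796
2019 | 112482
2020 | 140153
2022 | 129269
2023 | 60334
2024 | 114857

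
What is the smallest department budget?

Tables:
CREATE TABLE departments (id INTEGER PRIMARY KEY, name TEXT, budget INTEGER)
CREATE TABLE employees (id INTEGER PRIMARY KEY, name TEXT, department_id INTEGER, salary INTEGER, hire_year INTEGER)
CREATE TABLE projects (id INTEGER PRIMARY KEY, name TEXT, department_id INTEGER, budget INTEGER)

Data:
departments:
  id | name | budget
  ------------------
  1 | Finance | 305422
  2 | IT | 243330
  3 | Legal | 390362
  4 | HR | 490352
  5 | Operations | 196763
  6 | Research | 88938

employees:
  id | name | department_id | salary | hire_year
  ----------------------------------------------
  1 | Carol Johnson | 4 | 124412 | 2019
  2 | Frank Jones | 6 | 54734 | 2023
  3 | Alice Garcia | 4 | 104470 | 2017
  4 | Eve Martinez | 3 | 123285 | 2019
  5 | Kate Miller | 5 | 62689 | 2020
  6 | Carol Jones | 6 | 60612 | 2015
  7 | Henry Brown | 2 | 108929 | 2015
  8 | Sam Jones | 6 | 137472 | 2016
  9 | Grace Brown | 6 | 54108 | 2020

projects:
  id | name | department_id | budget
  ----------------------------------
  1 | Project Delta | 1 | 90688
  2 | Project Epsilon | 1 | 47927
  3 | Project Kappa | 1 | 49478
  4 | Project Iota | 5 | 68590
SELECT MIN(budget) FROM departments

Execution result:
88938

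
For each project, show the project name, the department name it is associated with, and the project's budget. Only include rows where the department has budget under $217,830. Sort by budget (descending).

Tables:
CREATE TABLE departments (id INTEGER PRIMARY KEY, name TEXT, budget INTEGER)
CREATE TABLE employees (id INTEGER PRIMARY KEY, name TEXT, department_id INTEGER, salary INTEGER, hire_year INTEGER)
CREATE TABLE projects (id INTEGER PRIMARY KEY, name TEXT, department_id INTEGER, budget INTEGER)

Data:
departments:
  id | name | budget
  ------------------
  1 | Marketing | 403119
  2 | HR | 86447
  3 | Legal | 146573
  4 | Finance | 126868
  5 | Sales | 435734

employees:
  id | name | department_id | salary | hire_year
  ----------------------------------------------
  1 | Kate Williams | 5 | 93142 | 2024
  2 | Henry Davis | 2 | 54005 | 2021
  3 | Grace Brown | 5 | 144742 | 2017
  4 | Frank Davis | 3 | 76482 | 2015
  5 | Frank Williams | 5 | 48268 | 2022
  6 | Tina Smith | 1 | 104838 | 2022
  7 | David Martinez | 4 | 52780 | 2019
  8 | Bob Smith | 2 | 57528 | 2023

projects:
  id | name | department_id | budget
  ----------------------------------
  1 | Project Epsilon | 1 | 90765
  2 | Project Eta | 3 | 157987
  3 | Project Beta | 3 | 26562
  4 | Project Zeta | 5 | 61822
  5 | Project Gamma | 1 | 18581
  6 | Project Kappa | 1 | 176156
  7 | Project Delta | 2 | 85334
SELECT c.name, p.name AS department, c.budget FROM projects c JOIN departments p ON c.department_id = p.id WHERE p.budget < 217830 ORDER BY c.budget DESC

Execution result:
name | department | budget
Project Eta | Legal | 157987
Project Delta | HR | 85334
Project Beta | Legal | 26562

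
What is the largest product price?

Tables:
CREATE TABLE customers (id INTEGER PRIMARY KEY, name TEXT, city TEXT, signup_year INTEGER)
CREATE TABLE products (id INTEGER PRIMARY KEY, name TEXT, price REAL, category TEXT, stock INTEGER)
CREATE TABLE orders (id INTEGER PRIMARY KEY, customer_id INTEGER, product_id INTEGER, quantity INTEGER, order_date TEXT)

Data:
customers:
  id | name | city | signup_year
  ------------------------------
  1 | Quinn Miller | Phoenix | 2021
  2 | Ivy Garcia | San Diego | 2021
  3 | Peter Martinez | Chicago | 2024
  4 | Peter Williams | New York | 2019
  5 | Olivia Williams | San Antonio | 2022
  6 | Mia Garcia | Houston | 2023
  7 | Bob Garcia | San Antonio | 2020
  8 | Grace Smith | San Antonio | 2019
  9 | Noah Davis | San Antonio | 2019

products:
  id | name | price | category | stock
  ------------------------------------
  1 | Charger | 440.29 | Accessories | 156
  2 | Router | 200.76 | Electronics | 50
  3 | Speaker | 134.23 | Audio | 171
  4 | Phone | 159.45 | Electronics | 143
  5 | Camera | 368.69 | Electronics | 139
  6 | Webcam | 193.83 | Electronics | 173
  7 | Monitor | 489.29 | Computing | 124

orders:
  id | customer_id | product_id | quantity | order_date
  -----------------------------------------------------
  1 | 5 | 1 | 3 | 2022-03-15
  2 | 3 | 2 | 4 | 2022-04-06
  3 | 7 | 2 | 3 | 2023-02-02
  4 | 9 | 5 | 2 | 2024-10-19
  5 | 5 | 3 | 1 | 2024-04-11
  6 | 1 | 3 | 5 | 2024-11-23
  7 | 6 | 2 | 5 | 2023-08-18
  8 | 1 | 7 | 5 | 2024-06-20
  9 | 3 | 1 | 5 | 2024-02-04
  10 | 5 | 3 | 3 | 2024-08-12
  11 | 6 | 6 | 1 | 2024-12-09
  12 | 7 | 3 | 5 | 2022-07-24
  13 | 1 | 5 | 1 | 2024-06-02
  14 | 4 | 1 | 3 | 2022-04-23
SELECT MAX(price) FROM products

Execution result:
489.29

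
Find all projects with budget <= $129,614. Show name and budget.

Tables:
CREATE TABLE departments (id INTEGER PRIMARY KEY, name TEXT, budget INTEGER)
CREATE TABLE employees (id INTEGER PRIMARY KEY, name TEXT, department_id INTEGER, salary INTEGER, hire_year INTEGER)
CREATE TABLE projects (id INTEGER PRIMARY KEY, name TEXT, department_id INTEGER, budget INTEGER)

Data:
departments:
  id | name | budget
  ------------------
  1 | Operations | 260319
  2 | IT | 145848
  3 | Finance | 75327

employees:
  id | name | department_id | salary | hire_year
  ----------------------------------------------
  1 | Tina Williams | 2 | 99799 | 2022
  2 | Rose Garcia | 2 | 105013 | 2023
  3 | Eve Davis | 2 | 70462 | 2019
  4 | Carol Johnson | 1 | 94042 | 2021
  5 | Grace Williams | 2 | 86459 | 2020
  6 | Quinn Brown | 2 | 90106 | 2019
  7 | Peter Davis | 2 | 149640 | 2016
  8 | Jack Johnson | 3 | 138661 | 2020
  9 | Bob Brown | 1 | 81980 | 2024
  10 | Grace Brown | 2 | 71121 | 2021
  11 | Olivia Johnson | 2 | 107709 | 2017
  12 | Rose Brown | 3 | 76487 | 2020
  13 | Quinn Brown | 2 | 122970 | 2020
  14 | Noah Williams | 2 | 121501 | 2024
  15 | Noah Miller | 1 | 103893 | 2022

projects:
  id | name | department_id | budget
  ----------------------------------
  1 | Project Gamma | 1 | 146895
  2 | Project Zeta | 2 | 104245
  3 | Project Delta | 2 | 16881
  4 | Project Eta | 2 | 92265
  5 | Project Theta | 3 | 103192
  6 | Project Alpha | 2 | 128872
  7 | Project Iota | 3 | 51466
SELECT name, budget FROM projects WHERE budget <= 129614

Execution result:
name | budget
Project Zeta | 104245
Project Delta | 16881
Project Eta | 92265
Project Theta | 103192
Project Alpha | 128872
Project Iota | 51466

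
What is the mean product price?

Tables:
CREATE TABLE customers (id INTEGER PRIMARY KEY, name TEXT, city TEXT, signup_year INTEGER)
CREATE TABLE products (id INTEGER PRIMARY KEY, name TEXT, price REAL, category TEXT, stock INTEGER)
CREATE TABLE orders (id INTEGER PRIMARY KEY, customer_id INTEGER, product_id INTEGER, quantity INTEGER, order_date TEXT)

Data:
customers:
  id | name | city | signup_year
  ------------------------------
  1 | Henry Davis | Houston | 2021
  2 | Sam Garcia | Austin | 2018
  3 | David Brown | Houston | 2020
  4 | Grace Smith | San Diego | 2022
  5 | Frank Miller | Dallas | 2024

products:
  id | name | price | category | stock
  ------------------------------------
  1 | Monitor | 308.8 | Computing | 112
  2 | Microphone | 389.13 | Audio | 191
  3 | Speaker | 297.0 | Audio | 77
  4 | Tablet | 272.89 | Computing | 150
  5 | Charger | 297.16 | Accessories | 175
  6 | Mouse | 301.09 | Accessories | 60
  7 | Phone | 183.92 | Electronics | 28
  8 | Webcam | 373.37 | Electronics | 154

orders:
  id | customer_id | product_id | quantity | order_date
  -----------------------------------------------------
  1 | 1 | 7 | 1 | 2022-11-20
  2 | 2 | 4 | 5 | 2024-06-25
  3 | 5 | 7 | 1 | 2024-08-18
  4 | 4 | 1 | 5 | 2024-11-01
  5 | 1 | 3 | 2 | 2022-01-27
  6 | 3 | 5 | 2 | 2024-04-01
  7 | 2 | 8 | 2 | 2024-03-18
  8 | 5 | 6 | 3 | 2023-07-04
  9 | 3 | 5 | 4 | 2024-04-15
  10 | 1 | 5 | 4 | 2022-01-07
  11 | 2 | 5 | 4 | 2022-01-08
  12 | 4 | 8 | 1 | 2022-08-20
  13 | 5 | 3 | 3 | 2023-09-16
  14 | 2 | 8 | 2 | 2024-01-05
SELECT AVG(price) FROM products

Execution result:
302.92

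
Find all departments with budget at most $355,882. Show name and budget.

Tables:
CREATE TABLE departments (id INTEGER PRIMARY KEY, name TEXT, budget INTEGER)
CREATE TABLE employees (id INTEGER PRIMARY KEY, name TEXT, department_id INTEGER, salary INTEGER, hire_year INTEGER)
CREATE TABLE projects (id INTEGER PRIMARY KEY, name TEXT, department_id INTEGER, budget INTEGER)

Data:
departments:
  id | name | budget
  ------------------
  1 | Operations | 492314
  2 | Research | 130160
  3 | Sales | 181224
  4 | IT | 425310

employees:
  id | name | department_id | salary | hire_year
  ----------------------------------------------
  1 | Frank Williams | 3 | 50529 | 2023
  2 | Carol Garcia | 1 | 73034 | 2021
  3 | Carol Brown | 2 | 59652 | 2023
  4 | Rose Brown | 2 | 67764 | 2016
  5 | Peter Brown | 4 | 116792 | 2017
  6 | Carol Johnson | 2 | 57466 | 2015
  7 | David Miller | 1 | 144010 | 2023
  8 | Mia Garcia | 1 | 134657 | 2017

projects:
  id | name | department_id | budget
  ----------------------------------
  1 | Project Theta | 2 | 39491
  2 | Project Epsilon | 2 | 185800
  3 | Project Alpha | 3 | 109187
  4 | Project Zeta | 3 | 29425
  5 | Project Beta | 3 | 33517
SELECT name, budget FROM departments WHERE budget <= 355882

Execution result:
name | budget
Research | 130160
Sales | 181224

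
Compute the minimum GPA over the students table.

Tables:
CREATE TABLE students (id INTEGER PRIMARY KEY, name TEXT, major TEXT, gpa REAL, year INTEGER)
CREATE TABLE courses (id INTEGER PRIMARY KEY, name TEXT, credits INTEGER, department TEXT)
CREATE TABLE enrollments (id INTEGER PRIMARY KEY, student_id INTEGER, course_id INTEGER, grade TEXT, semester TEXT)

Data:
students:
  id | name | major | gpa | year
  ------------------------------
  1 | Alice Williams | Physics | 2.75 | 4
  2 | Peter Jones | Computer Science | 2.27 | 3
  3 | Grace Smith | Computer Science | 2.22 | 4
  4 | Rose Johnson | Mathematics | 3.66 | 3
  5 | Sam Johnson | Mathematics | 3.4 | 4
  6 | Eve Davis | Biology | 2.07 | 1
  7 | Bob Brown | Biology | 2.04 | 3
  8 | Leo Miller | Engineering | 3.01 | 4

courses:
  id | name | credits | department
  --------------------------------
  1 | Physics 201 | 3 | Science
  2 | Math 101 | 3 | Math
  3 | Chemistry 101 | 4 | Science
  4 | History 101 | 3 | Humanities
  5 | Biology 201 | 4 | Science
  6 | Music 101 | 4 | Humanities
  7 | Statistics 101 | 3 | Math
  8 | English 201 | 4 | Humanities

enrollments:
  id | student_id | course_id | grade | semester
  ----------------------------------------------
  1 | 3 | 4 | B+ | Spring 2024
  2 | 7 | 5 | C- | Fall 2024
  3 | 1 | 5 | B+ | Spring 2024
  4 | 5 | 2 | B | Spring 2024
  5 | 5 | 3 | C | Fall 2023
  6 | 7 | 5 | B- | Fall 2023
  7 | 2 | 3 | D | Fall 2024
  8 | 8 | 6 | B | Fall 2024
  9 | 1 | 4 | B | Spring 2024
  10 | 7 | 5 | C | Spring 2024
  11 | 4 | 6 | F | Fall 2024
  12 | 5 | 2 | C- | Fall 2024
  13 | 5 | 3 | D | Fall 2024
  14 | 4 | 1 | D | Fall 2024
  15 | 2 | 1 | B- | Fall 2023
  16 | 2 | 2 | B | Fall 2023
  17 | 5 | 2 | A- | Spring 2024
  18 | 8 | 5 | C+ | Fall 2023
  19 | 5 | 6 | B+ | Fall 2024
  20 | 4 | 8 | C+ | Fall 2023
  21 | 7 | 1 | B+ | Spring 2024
SELECT MIN(gpa) FROM students

Execution result:
2.04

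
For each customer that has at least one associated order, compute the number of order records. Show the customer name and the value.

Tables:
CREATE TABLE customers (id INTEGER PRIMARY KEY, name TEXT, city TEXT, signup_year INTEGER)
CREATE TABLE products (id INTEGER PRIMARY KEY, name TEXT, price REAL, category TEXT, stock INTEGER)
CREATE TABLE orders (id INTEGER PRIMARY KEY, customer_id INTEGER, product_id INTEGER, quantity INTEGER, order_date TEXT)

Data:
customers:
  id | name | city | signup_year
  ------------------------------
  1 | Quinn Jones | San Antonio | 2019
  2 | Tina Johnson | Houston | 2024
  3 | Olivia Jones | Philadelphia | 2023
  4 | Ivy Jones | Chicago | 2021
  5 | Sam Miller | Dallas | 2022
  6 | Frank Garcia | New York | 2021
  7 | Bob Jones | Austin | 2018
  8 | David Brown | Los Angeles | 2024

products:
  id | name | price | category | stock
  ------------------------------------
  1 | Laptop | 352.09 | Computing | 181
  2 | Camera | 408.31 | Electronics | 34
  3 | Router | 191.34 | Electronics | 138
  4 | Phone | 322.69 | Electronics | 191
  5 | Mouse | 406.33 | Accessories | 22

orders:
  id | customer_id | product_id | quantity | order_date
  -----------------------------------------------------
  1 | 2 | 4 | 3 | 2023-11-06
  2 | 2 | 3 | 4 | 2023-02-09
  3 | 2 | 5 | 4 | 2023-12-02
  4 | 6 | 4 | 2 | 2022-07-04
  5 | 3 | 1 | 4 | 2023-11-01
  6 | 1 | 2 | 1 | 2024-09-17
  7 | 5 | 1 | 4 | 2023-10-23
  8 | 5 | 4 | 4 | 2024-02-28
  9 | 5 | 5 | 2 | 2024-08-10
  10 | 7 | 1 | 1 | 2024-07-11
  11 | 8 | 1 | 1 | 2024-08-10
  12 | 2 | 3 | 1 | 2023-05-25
SELECT p.name, COUNT(*) AS n FROM orders c JOIN customers p ON c.customer_id = p.id GROUP BY p.id, p.name

Execution result:
name | n
Quinn Jones | 1
Tina Johnson | 4
Olivia Jones | 1
Sam Miller | 3
Frank Garcia | 1
Bob Jones | 1
David Brown | 1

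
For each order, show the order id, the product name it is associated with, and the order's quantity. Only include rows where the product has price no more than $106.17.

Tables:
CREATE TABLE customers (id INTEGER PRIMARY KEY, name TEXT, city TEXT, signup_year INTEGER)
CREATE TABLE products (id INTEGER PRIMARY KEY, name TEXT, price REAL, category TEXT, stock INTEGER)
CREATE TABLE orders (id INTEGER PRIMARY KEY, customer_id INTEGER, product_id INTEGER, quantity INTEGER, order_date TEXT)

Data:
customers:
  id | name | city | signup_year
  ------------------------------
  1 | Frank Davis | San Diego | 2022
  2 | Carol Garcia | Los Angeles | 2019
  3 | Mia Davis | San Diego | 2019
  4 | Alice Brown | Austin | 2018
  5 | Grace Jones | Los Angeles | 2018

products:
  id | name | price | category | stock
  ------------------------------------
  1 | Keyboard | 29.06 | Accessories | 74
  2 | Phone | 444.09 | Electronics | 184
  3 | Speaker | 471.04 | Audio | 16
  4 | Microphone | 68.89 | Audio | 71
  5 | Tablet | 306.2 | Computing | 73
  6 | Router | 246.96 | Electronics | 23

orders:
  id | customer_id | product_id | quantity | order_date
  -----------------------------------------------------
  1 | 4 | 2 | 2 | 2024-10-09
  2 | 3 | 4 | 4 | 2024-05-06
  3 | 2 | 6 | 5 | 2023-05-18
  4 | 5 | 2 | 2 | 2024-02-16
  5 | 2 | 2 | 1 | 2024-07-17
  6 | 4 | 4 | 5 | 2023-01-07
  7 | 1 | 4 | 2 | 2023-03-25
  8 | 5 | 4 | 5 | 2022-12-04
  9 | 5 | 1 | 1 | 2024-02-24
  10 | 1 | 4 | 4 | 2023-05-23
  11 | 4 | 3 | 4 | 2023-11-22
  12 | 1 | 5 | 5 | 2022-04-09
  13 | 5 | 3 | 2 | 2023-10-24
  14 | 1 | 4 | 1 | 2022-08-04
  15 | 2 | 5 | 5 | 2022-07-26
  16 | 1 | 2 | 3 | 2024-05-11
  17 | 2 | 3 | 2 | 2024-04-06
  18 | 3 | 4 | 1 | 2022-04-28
SELECT c.id, p.name AS product, c.quantity FROM orders c JOIN products p ON c.product_id = p.id WHERE p.price <= 106.17

Execution result:
id | product | quantity
2 | Microphone | 4
6 | Microphone | 5
7 | Microphone | 2
8 | Microphone | 5
9 | Keyboard | 1
10 | Microphone | 4
14 | Microphone | 1
18 | Microphone | 1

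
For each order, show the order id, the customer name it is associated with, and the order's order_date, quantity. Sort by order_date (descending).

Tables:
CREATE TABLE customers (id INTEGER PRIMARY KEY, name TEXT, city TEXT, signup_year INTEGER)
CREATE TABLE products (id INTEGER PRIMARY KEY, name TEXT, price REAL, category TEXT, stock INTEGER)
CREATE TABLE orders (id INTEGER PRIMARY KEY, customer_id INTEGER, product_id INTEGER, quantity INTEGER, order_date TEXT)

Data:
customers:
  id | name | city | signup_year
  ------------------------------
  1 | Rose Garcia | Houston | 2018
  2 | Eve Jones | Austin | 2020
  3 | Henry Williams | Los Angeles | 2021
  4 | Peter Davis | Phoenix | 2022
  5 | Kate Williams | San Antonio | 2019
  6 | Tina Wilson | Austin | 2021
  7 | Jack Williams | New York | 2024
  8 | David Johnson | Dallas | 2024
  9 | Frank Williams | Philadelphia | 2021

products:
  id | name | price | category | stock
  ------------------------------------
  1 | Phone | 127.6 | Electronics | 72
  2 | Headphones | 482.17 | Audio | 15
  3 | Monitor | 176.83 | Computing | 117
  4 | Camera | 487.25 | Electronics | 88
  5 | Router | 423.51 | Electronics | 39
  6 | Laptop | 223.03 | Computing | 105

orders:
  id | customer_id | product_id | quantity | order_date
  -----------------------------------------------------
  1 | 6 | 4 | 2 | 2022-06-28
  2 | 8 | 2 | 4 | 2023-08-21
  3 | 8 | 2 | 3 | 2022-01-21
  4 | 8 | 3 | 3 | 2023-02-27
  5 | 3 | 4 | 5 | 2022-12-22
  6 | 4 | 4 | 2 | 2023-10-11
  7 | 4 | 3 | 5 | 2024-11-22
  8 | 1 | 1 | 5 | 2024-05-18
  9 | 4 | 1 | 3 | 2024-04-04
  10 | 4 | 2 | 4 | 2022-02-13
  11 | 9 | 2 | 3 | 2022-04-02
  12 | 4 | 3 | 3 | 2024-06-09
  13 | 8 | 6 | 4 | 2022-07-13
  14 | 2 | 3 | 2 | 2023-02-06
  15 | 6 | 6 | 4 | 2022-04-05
SELECT c.id, p.name AS customer, c.order_date, c.quantity FROM orders c JOIN customers p ON c.customer_id = p.id ORDER BY c.order_date DESC

Execution result:
id | customer | order_date | quantity
7 | Peter Davis | 2024-11-22 | 5
12 | Peter Davis | 2024-06-09 | 3
8 | Rose Garcia | 2024-05-18 | 5
9 | Peter Davis | 2024-04-04 | 3
6 | Peter Davis | 2023-10-11 | 2
2 | David Johnson | 2023-08-21 | 4
4 | David Johnson | 2023-02-27 | 3
14 | Eve Jones | 2023-02-06 | 2
5 | Henry Williams | 2022-12-22 | 5
13 | David Johnson | 2022-07-13 | 4
1 | Tina Wilson | 2022-06-28 | 2
15 | Tina Wilson | 2022-04-05 | 4
11 | Frank Williams | 2022-04-02 | 3
10 | Peter Davis | 2022-02-13 | 4
3 | David Johnson | 2022-01-21 | 3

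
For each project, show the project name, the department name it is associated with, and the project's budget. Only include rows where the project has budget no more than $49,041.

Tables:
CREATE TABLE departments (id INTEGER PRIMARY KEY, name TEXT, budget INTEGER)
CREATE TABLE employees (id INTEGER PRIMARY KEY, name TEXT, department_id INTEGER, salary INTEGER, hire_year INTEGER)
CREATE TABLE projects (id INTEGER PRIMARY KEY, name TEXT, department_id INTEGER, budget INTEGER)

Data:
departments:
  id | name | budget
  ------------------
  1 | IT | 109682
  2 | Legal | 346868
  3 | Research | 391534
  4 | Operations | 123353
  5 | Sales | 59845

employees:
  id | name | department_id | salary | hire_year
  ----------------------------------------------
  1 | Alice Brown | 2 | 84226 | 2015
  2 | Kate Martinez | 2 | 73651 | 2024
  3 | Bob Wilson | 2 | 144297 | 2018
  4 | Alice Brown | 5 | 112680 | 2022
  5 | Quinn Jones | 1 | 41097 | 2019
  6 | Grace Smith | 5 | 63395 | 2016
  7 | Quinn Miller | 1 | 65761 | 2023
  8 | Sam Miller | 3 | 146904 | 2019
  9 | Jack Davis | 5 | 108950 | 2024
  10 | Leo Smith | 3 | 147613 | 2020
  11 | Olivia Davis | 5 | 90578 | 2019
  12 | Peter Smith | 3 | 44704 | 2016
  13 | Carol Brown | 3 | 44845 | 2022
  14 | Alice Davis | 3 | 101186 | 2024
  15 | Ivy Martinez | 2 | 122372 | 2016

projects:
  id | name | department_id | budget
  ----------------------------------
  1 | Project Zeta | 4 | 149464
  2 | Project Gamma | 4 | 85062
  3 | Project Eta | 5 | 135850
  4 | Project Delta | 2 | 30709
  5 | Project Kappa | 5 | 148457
SELECT c.name, p.name AS department, c.budget FROM projects c JOIN departments p ON c.department_id = p.id WHERE c.budget <= 49041

Execution result:
name | department | budget
Project Delta | Legal | 30709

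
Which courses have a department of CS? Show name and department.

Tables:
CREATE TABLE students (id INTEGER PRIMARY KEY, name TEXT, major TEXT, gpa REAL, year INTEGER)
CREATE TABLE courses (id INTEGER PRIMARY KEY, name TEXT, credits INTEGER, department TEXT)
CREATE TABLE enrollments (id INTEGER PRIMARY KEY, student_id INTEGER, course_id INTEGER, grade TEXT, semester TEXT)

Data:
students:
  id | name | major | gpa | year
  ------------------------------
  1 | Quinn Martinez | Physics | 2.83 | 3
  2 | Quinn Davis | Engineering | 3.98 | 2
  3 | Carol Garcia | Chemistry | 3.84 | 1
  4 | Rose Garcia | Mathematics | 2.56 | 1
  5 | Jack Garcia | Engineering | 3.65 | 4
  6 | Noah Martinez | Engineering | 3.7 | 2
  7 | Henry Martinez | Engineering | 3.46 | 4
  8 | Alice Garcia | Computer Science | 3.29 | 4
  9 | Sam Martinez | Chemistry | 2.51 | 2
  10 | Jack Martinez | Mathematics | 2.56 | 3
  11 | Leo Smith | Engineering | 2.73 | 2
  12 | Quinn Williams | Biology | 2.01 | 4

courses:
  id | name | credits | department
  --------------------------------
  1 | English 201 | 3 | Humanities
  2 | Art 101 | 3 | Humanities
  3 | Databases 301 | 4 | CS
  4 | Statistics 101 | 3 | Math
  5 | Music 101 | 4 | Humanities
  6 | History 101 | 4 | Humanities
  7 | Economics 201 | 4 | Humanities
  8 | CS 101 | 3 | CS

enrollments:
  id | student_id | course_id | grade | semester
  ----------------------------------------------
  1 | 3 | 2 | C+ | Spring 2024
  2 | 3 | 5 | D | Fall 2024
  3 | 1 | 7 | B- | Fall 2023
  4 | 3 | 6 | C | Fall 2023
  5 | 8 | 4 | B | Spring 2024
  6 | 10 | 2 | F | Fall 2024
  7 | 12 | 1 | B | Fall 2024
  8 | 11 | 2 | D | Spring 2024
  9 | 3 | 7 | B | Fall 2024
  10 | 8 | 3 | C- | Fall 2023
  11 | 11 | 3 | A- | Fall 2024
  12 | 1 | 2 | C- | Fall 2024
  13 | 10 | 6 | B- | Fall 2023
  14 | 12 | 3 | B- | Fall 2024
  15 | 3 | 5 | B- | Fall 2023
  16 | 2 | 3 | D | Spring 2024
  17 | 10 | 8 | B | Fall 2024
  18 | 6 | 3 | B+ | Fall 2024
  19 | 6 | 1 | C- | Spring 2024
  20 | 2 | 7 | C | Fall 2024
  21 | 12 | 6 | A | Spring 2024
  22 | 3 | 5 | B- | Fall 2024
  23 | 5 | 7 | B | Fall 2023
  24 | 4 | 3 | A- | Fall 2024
SELECT name, department FROM courses WHERE department = 'CS'

Execution result:
name | department
Databases 301 | CS
CS 101 | CS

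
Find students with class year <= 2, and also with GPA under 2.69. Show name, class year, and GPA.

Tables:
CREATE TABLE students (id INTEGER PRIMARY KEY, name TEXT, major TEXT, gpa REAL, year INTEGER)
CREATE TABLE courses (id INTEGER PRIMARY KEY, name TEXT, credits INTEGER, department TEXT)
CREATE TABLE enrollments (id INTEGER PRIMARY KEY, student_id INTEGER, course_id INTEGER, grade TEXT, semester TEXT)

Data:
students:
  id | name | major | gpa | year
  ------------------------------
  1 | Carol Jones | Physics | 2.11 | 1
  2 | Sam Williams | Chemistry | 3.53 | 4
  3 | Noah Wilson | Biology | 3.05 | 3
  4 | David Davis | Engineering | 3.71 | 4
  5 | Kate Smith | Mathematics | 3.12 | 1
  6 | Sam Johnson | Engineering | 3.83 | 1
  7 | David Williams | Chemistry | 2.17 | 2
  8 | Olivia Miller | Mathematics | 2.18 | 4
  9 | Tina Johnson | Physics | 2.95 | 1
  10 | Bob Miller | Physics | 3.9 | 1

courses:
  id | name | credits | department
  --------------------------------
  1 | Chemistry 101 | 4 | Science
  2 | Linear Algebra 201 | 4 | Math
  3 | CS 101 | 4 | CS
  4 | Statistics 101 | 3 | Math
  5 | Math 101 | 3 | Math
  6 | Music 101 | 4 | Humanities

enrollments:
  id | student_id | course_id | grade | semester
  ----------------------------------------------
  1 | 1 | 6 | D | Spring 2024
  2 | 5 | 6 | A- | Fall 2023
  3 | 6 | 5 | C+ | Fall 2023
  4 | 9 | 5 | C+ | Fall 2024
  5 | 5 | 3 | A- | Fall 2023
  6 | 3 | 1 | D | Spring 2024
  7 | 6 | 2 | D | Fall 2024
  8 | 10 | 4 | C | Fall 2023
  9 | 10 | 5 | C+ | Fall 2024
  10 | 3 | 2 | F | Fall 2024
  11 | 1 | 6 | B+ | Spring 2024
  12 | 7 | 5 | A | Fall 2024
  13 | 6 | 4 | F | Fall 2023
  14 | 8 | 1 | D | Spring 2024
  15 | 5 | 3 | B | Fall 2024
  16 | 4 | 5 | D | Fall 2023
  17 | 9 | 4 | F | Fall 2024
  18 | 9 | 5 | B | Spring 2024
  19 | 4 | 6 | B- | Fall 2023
SELECT name, year, gpa FROM students WHERE year <= 2 AND gpa < 2.69

Execution result:
name | year | gpa
Carol Jones | 1 | 2.11
David Williams | 2 | 2.17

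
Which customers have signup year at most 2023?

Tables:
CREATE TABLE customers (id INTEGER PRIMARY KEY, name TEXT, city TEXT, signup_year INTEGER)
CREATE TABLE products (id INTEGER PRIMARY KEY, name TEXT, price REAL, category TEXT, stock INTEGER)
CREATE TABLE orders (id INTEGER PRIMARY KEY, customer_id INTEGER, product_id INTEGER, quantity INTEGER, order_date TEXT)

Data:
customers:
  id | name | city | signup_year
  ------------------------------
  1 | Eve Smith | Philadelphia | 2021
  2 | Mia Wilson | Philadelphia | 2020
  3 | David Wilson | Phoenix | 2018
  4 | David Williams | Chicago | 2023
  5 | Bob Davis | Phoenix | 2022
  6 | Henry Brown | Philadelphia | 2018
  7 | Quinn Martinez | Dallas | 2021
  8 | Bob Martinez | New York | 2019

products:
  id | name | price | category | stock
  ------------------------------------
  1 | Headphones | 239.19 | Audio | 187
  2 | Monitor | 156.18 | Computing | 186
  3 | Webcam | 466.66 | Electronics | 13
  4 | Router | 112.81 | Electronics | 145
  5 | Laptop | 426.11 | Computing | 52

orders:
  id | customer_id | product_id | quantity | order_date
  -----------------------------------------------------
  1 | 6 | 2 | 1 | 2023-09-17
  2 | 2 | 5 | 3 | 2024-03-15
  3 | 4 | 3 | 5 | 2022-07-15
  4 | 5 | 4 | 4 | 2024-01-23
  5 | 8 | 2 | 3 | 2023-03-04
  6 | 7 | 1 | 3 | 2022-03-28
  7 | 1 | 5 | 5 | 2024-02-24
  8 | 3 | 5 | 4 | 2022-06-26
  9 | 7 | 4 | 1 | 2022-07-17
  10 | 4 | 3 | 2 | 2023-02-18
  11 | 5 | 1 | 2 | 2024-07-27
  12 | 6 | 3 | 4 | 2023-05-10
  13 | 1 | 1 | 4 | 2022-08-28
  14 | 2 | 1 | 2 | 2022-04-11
SELECT name, signup_year FROM customers WHERE signup_year <= 2023

Execution result:
name | signup_year
Eve Smith | 2021
Mia Wilson | 2020
David Wilson | 2018
David Williams | 2023
Bob Davis | 2022
Henry Brown | 2018
Quinn Martinez | 2021
Bob Martinez | 2019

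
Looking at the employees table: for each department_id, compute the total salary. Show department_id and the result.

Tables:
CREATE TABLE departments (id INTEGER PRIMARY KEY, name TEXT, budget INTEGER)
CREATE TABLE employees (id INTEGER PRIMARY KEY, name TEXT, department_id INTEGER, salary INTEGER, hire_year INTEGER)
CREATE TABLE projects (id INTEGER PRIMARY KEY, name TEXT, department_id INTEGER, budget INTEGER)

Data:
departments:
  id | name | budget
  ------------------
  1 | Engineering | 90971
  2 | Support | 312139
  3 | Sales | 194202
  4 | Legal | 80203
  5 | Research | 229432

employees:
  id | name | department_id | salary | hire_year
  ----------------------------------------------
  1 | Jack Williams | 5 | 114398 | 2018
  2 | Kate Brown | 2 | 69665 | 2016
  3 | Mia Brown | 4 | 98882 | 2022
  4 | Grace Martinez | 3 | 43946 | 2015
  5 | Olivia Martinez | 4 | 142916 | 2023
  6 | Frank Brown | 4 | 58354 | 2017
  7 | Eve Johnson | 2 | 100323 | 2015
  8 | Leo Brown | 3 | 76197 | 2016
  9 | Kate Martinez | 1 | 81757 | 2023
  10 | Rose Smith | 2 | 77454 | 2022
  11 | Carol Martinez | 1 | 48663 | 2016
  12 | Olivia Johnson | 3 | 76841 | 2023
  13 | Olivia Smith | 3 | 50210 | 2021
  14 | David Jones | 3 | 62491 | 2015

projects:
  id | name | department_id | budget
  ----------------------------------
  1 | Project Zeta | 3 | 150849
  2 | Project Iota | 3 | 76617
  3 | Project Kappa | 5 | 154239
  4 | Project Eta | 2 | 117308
SELECT department_id, SUM(salary) AS sum_salary FROM employees GROUP BY department_id

Execution result:
department_id | sum_salary
1 | 130420
2 | 247442
3 | 309685
4 | 300152
5 | 114398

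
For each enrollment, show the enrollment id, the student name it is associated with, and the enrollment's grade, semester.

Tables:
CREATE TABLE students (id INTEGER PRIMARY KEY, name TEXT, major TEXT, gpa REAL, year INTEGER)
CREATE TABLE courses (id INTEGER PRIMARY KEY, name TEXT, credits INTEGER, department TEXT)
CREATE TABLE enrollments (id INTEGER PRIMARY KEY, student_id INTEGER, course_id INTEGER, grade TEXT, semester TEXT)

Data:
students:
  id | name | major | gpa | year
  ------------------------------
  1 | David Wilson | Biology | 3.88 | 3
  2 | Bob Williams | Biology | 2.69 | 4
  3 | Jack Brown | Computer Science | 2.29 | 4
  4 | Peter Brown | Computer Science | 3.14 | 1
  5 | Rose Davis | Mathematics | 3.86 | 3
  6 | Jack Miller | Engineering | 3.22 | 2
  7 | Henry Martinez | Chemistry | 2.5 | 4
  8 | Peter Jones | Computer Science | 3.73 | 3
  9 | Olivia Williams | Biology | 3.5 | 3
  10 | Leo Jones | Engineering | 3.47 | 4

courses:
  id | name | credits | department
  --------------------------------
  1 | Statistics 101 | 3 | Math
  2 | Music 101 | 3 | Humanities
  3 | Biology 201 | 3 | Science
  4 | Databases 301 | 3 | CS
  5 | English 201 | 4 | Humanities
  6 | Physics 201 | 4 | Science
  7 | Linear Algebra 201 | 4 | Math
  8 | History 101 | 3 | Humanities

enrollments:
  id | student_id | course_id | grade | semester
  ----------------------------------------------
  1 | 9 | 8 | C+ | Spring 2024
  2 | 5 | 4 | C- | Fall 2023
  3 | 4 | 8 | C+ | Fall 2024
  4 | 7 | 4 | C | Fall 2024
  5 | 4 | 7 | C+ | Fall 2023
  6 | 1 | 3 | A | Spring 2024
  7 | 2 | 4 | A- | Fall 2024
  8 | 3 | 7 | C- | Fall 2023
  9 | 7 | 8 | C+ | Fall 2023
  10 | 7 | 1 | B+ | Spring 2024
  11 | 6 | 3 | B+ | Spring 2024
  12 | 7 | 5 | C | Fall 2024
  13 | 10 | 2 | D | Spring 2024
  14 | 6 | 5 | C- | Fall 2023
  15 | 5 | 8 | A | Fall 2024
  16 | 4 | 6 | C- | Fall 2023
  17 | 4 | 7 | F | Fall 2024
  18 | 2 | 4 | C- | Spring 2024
SELECT c.id, p.name AS student, c.grade, c.semester FROM enrollments c JOIN students p ON c.student_id = p.id

Execution result:
id | student | grade | semester
1 | Olivia Williams | C+ | Spring 2024
2 | Rose Davis | C- | Fall 2023
3 | Peter Brown | C+ | Fall 2024
4 | Henry Martinez | C | Fall 2024
5 | Peter Brown | C+ | Fall 2023
6 | David Wilson | A | Spring 2024
7 | Bob Williams | A- | Fall 2024
8 | Jack Brown | C- | Fall 2023
9 | Henry Martinez | C+ | Fall 2023
10 | Henry Martinez | B+ | Spring 2024
11 | Jack Miller | B+ | Spring 2024
12 | Henry Martinez | C | Fall 2024
13 | Leo Jones | D | Spring 2024
14 | Jack Miller | C- | Fall 2023
15 | Rose Davis | A | Fall 2024
16 | Peter Brown | C- | Fall 2023
17 | Peter Brown | F | Fall 2024
18 | Bob Williams | C- | Spring 2024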